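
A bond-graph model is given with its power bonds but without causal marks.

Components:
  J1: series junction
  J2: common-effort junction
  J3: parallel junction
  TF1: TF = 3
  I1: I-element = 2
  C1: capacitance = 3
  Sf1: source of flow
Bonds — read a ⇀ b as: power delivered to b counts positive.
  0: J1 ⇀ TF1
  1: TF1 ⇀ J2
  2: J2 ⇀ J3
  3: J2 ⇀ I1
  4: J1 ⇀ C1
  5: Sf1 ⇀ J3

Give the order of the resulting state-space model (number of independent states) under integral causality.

b5 →Sf1  (Sf1: flow source, stroke at near end)
b2 →J3  (closing 0-jn rule on J3)
b3 →I1  (I1 outputs flow p/I1)
b1 →J2  (closing 0-jn rule on J2)
b0 →TF1  (TF TF1: opposite of bond 1)
b4 →J1  (J1 flow already set via bond 0)

2  (C1, I1 all integral)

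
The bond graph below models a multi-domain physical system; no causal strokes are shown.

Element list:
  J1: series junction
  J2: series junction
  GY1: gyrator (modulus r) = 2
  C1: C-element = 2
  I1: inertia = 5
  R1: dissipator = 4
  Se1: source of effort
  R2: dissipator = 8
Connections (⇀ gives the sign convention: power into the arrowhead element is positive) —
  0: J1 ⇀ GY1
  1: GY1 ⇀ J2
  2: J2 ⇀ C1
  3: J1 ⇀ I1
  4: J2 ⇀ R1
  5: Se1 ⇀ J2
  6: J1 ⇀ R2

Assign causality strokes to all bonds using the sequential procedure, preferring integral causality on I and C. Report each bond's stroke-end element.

bond 0 →J1
bond 1 →J2
bond 2 →J2
bond 3 →I1
bond 4 →R1
bond 5 →J2
bond 6 →J1

b5 →J2  (source Se1 imposes e)
b2 →J2  (C1 integral (e out))
b3 →I1  (I1 integral (f out))
b0 →J1  (J1 flow already set via bond 3)
b6 →J1  (J1 flow already set via bond 3)
b1 →J2  (GY1: gyrator matches bond 0)
b4 →R1  (closing 1-jn rule on J2)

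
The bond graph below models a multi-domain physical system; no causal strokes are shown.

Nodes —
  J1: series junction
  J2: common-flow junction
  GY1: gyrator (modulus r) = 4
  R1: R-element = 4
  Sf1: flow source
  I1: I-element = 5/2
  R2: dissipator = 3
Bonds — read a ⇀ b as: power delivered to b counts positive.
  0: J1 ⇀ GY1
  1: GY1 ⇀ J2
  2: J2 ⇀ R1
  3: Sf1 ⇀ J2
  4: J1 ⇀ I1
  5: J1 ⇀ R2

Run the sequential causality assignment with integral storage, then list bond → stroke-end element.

bond 0 stroke at J1
bond 1 stroke at J2
bond 2 stroke at J2
bond 3 stroke at Sf1
bond 4 stroke at I1
bond 5 stroke at J1

#3 |Sf1  (source Sf1 imposes f)
#1 |J2  (J2 flow already set via bond 3)
#2 |J2  (J2 flow already set via bond 3)
#0 |J1  (GY1 both-in/both-out from 1)
#4 |I1  (I1 outputs flow p/I1)
#5 |J1  (J1 flow already set via bond 4)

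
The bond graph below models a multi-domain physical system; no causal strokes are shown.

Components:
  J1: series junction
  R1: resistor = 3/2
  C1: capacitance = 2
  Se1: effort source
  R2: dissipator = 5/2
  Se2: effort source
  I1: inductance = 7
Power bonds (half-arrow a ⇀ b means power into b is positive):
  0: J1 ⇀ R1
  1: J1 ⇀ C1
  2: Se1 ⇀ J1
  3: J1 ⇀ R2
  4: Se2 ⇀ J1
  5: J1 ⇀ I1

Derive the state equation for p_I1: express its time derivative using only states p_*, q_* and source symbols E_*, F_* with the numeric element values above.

dp_I1/dt = E_Se1 + E_Se2 - 4*p_I1/7 - q_C1/2

β2 →J1  (Se1: effort source, stroke at far end)
β4 →J1  (Se2: effort source, stroke at far end)
β1 →J1  (prefer integral on C1)
β5 →I1  (I1 integral (f out))
β0 →J1  (common-f at J1 fixed by 5)
β3 →J1  (common-f at J1 fixed by 5)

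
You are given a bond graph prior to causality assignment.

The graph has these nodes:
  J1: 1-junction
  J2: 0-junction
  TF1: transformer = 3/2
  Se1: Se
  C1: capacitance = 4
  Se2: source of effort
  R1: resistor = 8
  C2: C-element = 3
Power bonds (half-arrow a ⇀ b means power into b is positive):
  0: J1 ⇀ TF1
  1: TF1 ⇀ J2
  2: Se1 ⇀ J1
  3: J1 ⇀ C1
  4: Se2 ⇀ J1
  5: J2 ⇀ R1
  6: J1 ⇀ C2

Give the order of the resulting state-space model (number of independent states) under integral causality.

2  (C1, C2 all integral)

β2 →J1  (Se1 (Se) sets effort on bond)
β4 →J1  (Se2 (Se) sets effort on bond)
β3 →J1  (C1 outputs effort q/C1)
β6 →J1  (C2: C, integral causality)
β0 →TF1  (J1 needs exactly one f-in)
β1 →J2  (through TF1, causality passes straight; one stroke at TF1)
β5 →R1  (common-e at J2 fixed by 1)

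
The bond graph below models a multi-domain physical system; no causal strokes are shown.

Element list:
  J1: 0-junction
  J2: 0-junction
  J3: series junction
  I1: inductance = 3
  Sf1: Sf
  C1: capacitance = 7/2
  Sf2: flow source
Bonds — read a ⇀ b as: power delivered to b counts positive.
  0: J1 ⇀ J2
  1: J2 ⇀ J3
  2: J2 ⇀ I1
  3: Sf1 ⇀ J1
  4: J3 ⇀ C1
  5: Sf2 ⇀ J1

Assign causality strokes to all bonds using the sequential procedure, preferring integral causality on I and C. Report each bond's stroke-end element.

#3 →Sf1  (source Sf1 imposes f)
#5 →Sf2  (source Sf2 imposes f)
#0 →J1  (only one effort-in slot at J1)
#2 →I1  (prefer integral on I1)
#1 →J2  (J2 needs exactly one e-in)
#4 →J3  (1-jn J3 has f-setter on 1)

b0 |J1
b1 |J2
b2 |I1
b3 |Sf1
b4 |J3
b5 |Sf2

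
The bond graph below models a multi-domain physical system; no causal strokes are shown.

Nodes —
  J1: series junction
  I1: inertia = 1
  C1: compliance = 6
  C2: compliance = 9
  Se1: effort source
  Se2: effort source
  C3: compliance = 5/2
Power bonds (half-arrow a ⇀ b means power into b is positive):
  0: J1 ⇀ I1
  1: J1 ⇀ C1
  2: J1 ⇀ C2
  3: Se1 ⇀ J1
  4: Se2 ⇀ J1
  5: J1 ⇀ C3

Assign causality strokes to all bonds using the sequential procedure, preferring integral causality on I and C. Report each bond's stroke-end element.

b3 →J1  (Se1 (Se) sets effort on bond)
b4 →J1  (source Se2 imposes e)
b0 →I1  (prefer integral on I1)
b1 →J1  (common-f at J1 fixed by 0)
b2 →J1  (common-f at J1 fixed by 0)
b5 →J1  (J1 flow already set via bond 0)

#0 →I1
#1 →J1
#2 →J1
#3 →J1
#4 →J1
#5 →J1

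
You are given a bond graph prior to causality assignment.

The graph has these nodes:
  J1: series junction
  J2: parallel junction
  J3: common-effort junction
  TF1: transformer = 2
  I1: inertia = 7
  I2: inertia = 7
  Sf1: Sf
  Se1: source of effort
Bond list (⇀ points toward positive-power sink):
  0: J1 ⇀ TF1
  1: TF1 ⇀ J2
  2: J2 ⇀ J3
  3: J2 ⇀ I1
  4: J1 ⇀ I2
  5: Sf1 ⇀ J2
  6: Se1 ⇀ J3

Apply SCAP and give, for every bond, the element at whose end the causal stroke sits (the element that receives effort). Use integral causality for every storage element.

bond 0 |J1
bond 1 |TF1
bond 2 |J2
bond 3 |I1
bond 4 |I2
bond 5 |Sf1
bond 6 |J3

b5 stroke at Sf1  (Sf1 fixes flow; stroke at Sf1)
b6 stroke at J3  (Se1: effort source, stroke at far end)
b2 stroke at J2  (J3 effort already set via bond 6)
b1 stroke at TF1  (0-jn J2 has e-setter on 2)
b3 stroke at I1  (0-jn J2 has e-setter on 2)
b0 stroke at J1  (TF1 one-in-one-out from 1)
b4 stroke at I2  (J1: last free bond brings flow in)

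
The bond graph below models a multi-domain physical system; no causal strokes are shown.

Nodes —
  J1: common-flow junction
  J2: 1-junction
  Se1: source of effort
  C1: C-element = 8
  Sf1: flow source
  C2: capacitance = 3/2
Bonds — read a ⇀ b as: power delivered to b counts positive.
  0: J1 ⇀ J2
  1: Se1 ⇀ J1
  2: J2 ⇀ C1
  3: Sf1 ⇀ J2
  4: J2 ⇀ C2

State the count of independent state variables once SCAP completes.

b1 →J1  (Se1 (Se) sets effort on bond)
b3 →Sf1  (Sf1: flow source, stroke at near end)
b0 →J2  (closing 1-jn rule on J1)
b2 →J2  (J2 flow already set via bond 3)
b4 →J2  (J2: bond 3 brought flow, rest push out)

2  (C1, C2 all integral)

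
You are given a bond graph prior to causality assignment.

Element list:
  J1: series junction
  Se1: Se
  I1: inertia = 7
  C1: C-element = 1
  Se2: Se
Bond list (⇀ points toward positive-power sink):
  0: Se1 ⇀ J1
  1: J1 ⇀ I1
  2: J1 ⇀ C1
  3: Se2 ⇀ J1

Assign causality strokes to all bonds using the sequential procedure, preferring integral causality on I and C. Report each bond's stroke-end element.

#0 stroke→J1
#1 stroke→I1
#2 stroke→J1
#3 stroke→J1

#0 stroke→J1  (Se1 (Se) sets effort on bond)
#3 stroke→J1  (Se2 (Se) sets effort on bond)
#1 stroke→I1  (I1: I, integral causality)
#2 stroke→J1  (1-jn J1 has f-setter on 1)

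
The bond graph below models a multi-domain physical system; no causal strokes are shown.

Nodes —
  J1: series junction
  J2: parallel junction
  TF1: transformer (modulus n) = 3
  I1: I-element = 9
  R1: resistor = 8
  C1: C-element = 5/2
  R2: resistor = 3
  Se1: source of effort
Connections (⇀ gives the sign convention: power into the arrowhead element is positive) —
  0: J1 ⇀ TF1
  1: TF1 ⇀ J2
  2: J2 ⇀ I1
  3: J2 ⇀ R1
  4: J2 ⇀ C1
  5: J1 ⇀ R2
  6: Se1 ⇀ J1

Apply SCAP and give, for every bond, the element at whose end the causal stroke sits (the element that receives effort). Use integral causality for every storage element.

b0 stroke→J1
b1 stroke→TF1
b2 stroke→I1
b3 stroke→R1
b4 stroke→J2
b5 stroke→R2
b6 stroke→J1

β6 →J1  (source Se1 imposes e)
β2 →I1  (prefer integral on I1)
β4 →J2  (C1 outputs effort q/C1)
β1 →TF1  (0-jn J2 has e-setter on 4)
β3 →R1  (common-e at J2 fixed by 4)
β0 →J1  (TF TF1: opposite of bond 1)
β5 →R2  (J1: last free bond brings flow in)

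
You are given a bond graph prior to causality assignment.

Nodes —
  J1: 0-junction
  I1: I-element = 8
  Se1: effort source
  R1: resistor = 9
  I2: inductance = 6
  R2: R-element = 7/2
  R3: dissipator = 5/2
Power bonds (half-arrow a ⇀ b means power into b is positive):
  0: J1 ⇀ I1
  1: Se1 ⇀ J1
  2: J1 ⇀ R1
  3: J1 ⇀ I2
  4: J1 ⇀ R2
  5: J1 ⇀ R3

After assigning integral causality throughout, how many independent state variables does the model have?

2  (I1, I2 all integral)

#1 →J1  (Se1 fixes effort; stroke away)
#0 →I1  (common-e at J1 fixed by 1)
#2 →R1  (common-e at J1 fixed by 1)
#3 →I2  (0-jn J1 has e-setter on 1)
#4 →R2  (common-e at J1 fixed by 1)
#5 →R3  (J1 effort already set via bond 1)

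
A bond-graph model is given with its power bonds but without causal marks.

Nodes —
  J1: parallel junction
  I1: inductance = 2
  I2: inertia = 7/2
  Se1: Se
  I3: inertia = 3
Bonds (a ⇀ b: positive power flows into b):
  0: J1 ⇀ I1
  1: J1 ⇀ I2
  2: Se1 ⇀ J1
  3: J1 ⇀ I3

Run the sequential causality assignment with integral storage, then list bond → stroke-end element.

bond 0 stroke at I1
bond 1 stroke at I2
bond 2 stroke at J1
bond 3 stroke at I3

b2 stroke at J1  (source Se1 imposes e)
b0 stroke at I1  (J1: bond 2 brought effort, rest push out)
b1 stroke at I2  (J1 effort already set via bond 2)
b3 stroke at I3  (common-e at J1 fixed by 2)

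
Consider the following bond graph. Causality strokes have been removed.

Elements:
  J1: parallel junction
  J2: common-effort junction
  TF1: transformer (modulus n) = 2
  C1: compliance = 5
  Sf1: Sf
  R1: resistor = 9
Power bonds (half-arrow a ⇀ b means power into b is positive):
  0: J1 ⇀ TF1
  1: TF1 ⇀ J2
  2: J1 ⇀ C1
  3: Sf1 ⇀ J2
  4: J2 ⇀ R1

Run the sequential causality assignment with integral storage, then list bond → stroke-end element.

#3 →Sf1  (Sf1: flow source, stroke at near end)
#2 →J1  (prefer integral on C1)
#0 →TF1  (J1: bond 2 brought effort, rest push out)
#1 →J2  (through TF1, causality passes straight; one stroke at TF1)
#4 →R1  (J2 effort already set via bond 1)

β0 →TF1
β1 →J2
β2 →J1
β3 →Sf1
β4 →R1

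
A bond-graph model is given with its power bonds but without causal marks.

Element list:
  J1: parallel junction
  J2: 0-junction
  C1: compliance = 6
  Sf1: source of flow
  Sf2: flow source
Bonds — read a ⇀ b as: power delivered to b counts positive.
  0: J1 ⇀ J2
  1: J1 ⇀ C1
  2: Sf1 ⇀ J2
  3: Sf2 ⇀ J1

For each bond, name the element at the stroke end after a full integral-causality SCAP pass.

β0 stroke→J2
β1 stroke→J1
β2 stroke→Sf1
β3 stroke→Sf2

β2 stroke→Sf1  (Sf1 fixes flow; stroke at Sf1)
β3 stroke→Sf2  (Sf2 fixes flow; stroke at Sf2)
β0 stroke→J2  (only one effort-in slot at J2)
β1 stroke→J1  (J1 needs exactly one e-in)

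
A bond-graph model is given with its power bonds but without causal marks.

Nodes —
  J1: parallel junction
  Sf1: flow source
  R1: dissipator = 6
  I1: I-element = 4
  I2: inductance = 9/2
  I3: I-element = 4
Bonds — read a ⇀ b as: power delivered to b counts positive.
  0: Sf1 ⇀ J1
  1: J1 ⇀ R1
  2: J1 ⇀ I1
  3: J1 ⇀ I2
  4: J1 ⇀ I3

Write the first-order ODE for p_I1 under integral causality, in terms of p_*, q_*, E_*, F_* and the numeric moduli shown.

b0 stroke→Sf1  (Sf1 (Sf) sets flow on bond)
b2 stroke→I1  (I1 outputs flow p/I1)
b3 stroke→I2  (I2 outputs flow p/I2)
b4 stroke→I3  (prefer integral on I3)
b1 stroke→J1  (J1: last free bond brings effort in)

dp_I1/dt = 6*F_Sf1 - 3*p_I1/2 - 4*p_I2/3 - 3*p_I3/2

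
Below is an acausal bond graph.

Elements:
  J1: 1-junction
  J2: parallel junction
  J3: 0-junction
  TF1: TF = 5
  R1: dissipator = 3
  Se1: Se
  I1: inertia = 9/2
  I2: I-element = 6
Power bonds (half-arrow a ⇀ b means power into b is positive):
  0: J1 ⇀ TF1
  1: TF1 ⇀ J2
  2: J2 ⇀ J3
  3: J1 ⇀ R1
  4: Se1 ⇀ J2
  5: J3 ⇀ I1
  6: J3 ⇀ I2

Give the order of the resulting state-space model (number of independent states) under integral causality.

2  (I1, I2 all integral)

β4 →J2  (Se1: effort source, stroke at far end)
β1 →TF1  (common-e at J2 fixed by 4)
β2 →J3  (J2 effort already set via bond 4)
β5 →I1  (0-jn J3 has e-setter on 2)
β6 →I2  (J3: bond 2 brought effort, rest push out)
β0 →J1  (through TF1, causality passes straight; one stroke at TF1)
β3 →R1  (J1 needs exactly one f-in)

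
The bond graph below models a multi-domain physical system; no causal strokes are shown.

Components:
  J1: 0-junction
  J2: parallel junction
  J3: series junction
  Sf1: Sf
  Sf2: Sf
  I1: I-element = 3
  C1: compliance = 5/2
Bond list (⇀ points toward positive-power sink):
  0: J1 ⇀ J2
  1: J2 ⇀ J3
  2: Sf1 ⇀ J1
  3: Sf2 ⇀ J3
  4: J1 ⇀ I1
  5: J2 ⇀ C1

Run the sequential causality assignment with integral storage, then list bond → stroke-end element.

β0 stroke→J1
β1 stroke→J3
β2 stroke→Sf1
β3 stroke→Sf2
β4 stroke→I1
β5 stroke→J2

bond 2 stroke→Sf1  (Sf1: flow source, stroke at near end)
bond 3 stroke→Sf2  (Sf2 fixes flow; stroke at Sf2)
bond 1 stroke→J3  (J3: bond 3 brought flow, rest push out)
bond 4 stroke→I1  (I1 outputs flow p/I1)
bond 0 stroke→J1  (J1 needs exactly one e-in)
bond 5 stroke→J2  (only one effort-in slot at J2)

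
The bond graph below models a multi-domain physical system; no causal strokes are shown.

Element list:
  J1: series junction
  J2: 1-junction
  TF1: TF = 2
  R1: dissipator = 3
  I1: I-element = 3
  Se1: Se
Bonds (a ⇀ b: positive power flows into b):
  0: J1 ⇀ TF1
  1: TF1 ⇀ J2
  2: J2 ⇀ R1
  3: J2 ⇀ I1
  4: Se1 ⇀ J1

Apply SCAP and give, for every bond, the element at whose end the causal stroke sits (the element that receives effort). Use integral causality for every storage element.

b0 stroke at TF1
b1 stroke at J2
b2 stroke at J2
b3 stroke at I1
b4 stroke at J1

bond 4 stroke→J1  (Se1 fixes effort; stroke away)
bond 0 stroke→TF1  (only one flow-in slot at J1)
bond 1 stroke→J2  (TF TF1: opposite of bond 0)
bond 3 stroke→I1  (I1 integral (f out))
bond 2 stroke→J2  (common-f at J2 fixed by 3)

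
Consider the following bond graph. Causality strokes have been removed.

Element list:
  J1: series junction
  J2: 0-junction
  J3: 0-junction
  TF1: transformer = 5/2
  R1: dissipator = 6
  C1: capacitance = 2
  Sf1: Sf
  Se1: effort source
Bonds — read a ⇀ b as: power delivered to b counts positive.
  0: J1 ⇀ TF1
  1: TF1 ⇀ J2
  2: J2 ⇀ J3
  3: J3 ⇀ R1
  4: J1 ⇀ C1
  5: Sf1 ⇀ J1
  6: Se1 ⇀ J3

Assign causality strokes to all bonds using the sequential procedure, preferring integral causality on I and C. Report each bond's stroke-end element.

bond 5 stroke→Sf1  (Sf1 (Sf) sets flow on bond)
bond 6 stroke→J3  (Se1 fixes effort; stroke away)
bond 0 stroke→J1  (1-jn J1 has f-setter on 5)
bond 4 stroke→J1  (J1: bond 5 brought flow, rest push out)
bond 2 stroke→J2  (J3: bond 6 brought effort, rest push out)
bond 3 stroke→R1  (J3 effort already set via bond 6)
bond 1 stroke→TF1  (TF1: transformer flips bond 0)

bond 0 |J1
bond 1 |TF1
bond 2 |J2
bond 3 |R1
bond 4 |J1
bond 5 |Sf1
bond 6 |J3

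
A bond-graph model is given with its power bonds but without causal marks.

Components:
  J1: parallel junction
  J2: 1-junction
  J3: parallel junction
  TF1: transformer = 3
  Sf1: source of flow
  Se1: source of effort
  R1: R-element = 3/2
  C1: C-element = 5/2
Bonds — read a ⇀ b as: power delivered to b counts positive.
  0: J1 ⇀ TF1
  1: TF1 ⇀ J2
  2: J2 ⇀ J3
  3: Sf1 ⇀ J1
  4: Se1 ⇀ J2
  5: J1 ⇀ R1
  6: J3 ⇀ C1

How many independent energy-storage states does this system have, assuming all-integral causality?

1  (C1 all integral)

bond 3 stroke→Sf1  (Sf1: flow source, stroke at near end)
bond 4 stroke→J2  (Se1: effort source, stroke at far end)
bond 6 stroke→J3  (C1 outputs effort q/C1)
bond 2 stroke→J2  (J3: bond 6 brought effort, rest push out)
bond 1 stroke→TF1  (J2: last free bond brings flow in)
bond 0 stroke→J1  (TF1: transformer flips bond 1)
bond 5 stroke→R1  (common-e at J1 fixed by 0)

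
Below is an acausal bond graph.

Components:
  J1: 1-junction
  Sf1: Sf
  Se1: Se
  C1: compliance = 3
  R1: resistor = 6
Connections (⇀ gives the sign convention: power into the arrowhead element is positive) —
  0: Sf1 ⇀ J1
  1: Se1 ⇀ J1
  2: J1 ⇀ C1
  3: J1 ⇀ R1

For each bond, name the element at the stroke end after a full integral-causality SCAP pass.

#0 stroke at Sf1
#1 stroke at J1
#2 stroke at J1
#3 stroke at J1

bond 0 →Sf1  (Sf1: flow source, stroke at near end)
bond 1 →J1  (source Se1 imposes e)
bond 2 →J1  (J1: bond 0 brought flow, rest push out)
bond 3 →J1  (common-f at J1 fixed by 0)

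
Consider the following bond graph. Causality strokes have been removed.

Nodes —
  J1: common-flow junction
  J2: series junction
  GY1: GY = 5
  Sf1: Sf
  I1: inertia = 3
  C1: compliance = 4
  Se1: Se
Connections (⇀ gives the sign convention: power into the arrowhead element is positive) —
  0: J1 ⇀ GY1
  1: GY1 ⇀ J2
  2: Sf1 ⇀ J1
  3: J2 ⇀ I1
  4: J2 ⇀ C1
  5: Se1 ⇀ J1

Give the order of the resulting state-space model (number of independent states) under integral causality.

#2 |Sf1  (source Sf1 imposes f)
#5 |J1  (Se1 fixes effort; stroke away)
#0 |J1  (1-jn J1 has f-setter on 2)
#1 |J2  (GY GY1: same side as bond 0)
#3 |I1  (I1 outputs flow p/I1)
#4 |J2  (1-jn J2 has f-setter on 3)

2  (C1, I1 all integral)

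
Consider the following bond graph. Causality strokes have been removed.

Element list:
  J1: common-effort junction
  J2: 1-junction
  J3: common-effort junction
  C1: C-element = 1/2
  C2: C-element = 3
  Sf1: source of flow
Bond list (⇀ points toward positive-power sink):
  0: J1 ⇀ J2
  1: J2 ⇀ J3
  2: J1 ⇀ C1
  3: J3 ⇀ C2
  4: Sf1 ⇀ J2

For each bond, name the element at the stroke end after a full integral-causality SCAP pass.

bond 0 stroke→J2
bond 1 stroke→J2
bond 2 stroke→J1
bond 3 stroke→J3
bond 4 stroke→Sf1

bond 4 stroke at Sf1  (Sf1 fixes flow; stroke at Sf1)
bond 0 stroke at J2  (common-f at J2 fixed by 4)
bond 1 stroke at J2  (1-jn J2 has f-setter on 4)
bond 3 stroke at J3  (only one effort-in slot at J3)
bond 2 stroke at J1  (J1 needs exactly one e-in)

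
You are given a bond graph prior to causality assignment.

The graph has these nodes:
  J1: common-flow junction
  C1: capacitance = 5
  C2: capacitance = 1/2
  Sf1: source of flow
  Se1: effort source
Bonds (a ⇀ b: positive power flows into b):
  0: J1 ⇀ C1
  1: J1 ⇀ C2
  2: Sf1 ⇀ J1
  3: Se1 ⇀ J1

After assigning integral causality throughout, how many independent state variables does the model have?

2  (C1, C2 all integral)

b2 stroke at Sf1  (source Sf1 imposes f)
b3 stroke at J1  (source Se1 imposes e)
b0 stroke at J1  (1-jn J1 has f-setter on 2)
b1 stroke at J1  (J1: bond 2 brought flow, rest push out)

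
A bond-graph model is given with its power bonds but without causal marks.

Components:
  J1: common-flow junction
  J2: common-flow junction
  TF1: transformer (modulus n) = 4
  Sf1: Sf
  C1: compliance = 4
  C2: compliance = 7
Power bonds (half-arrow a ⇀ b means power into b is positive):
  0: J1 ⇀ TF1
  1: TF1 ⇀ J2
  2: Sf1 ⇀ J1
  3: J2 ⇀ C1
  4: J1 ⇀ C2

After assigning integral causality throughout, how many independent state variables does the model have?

2  (C1, C2 all integral)

#2 |Sf1  (Sf1 fixes flow; stroke at Sf1)
#0 |J1  (J1: bond 2 brought flow, rest push out)
#4 |J1  (1-jn J1 has f-setter on 2)
#1 |TF1  (TF TF1: opposite of bond 0)
#3 |J2  (1-jn J2 has f-setter on 1)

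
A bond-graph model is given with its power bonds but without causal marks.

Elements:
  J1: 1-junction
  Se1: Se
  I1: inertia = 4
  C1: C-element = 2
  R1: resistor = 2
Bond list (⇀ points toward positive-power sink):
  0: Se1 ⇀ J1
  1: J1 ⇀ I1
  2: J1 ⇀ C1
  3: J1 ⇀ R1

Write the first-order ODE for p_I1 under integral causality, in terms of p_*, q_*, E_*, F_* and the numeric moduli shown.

dp_I1/dt = E_Se1 - p_I1/2 - q_C1/2

β0 stroke at J1  (source Se1 imposes e)
β1 stroke at I1  (prefer integral on I1)
β2 stroke at J1  (common-f at J1 fixed by 1)
β3 stroke at J1  (J1: bond 1 brought flow, rest push out)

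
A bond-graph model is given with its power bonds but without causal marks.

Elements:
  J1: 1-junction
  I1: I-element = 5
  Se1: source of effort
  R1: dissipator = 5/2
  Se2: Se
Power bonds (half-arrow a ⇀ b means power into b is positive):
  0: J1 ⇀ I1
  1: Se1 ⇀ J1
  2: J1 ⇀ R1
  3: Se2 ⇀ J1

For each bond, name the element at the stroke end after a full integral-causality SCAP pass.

#1 stroke at J1  (Se1: effort source, stroke at far end)
#3 stroke at J1  (Se2: effort source, stroke at far end)
#0 stroke at I1  (prefer integral on I1)
#2 stroke at J1  (common-f at J1 fixed by 0)

#0 stroke→I1
#1 stroke→J1
#2 stroke→J1
#3 stroke→J1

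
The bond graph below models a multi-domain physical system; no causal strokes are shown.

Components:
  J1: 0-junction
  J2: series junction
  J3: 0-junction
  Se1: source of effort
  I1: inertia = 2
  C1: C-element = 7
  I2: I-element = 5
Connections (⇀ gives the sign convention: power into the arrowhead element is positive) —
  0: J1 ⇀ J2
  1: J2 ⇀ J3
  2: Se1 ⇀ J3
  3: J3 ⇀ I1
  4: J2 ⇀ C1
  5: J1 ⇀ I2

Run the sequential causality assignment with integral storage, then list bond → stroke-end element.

bond 0 stroke→J1
bond 1 stroke→J2
bond 2 stroke→J3
bond 3 stroke→I1
bond 4 stroke→J2
bond 5 stroke→I2

#2 stroke at J3  (Se1 (Se) sets effort on bond)
#1 stroke at J2  (common-e at J3 fixed by 2)
#3 stroke at I1  (common-e at J3 fixed by 2)
#4 stroke at J2  (C1 integral (e out))
#0 stroke at J1  (J2 needs exactly one f-in)
#5 stroke at I2  (J1: bond 0 brought effort, rest push out)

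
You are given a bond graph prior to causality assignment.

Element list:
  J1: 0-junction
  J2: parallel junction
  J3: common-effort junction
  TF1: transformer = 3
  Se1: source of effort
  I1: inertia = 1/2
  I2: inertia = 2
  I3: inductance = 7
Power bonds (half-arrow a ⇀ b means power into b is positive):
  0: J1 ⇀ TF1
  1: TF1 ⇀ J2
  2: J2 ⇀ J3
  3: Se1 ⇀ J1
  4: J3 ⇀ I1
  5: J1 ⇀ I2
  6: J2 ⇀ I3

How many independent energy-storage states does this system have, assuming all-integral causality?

3  (I1, I2, I3 all integral)

β3 stroke at J1  (Se1 fixes effort; stroke away)
β0 stroke at TF1  (J1: bond 3 brought effort, rest push out)
β5 stroke at I2  (0-jn J1 has e-setter on 3)
β1 stroke at J2  (TF TF1: opposite of bond 0)
β2 stroke at J3  (0-jn J2 has e-setter on 1)
β6 stroke at I3  (J2 effort already set via bond 1)
β4 stroke at I1  (J3 effort already set via bond 2)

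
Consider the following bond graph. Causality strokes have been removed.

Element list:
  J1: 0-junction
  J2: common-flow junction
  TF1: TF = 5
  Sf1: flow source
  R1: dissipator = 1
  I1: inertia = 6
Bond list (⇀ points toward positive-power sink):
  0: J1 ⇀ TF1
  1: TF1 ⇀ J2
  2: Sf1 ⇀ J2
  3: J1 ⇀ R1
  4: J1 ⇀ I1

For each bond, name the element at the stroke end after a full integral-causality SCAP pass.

b2 |Sf1  (Sf1 (Sf) sets flow on bond)
b1 |J2  (J2: bond 2 brought flow, rest push out)
b0 |TF1  (TF1: transformer flips bond 1)
b4 |I1  (I1 outputs flow p/I1)
b3 |J1  (J1: last free bond brings effort in)

β0 →TF1
β1 →J2
β2 →Sf1
β3 →J1
β4 →I1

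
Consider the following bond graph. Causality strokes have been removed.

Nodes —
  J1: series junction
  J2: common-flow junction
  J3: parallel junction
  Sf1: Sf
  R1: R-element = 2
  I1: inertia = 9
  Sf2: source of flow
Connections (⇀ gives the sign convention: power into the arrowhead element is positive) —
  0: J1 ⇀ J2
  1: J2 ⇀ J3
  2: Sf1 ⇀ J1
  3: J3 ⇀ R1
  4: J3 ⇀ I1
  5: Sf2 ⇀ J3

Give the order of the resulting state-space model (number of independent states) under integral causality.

1  (I1 all integral)

#2 →Sf1  (Sf1 (Sf) sets flow on bond)
#5 →Sf2  (Sf2 fixes flow; stroke at Sf2)
#0 →J1  (J1 flow already set via bond 2)
#1 →J2  (1-jn J2 has f-setter on 0)
#4 →I1  (prefer integral on I1)
#3 →J3  (closing 0-jn rule on J3)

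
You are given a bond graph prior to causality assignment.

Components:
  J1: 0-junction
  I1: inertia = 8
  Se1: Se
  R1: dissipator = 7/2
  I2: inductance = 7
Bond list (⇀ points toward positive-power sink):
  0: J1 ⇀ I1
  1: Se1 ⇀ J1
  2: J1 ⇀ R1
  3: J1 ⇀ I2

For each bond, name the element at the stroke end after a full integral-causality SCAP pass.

β0 |I1
β1 |J1
β2 |R1
β3 |I2

bond 1 stroke at J1  (Se1: effort source, stroke at far end)
bond 0 stroke at I1  (0-jn J1 has e-setter on 1)
bond 2 stroke at R1  (J1 effort already set via bond 1)
bond 3 stroke at I2  (common-e at J1 fixed by 1)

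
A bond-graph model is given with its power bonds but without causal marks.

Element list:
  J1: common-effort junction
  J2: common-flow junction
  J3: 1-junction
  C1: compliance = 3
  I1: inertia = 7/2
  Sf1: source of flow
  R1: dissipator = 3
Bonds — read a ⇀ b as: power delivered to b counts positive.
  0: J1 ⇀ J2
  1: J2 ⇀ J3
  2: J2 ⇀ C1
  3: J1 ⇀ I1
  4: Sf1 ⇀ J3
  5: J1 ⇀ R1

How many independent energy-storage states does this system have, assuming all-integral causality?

2  (C1, I1 all integral)

b4 →Sf1  (Sf1: flow source, stroke at near end)
b1 →J3  (J3 flow already set via bond 4)
b0 →J2  (J2 flow already set via bond 1)
b2 →J2  (J2: bond 1 brought flow, rest push out)
b3 →I1  (I1 integral (f out))
b5 →J1  (only one effort-in slot at J1)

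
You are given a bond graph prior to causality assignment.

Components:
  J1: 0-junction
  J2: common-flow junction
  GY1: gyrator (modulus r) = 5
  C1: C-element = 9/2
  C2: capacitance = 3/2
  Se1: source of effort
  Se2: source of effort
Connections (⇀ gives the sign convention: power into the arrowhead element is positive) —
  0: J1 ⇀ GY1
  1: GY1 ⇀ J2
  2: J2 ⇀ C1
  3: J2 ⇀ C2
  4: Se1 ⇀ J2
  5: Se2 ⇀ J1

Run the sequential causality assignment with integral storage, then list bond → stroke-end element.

#0 stroke at GY1
#1 stroke at GY1
#2 stroke at J2
#3 stroke at J2
#4 stroke at J2
#5 stroke at J1

#4 →J2  (Se1 (Se) sets effort on bond)
#5 →J1  (Se2 fixes effort; stroke away)
#0 →GY1  (common-e at J1 fixed by 5)
#1 →GY1  (GY1: gyrator matches bond 0)
#2 →J2  (J2 flow already set via bond 1)
#3 →J2  (common-f at J2 fixed by 1)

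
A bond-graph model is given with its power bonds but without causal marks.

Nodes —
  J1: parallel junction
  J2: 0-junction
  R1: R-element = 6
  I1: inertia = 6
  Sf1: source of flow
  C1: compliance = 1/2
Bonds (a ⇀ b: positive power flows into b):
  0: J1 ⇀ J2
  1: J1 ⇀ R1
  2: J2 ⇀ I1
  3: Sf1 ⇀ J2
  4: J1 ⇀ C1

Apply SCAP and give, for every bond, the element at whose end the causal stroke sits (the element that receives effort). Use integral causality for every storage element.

b0 |J2
b1 |R1
b2 |I1
b3 |Sf1
b4 |J1

β3 →Sf1  (source Sf1 imposes f)
β2 →I1  (I1 outputs flow p/I1)
β0 →J2  (J2: last free bond brings effort in)
β4 →J1  (C1 integral (e out))
β1 →R1  (common-e at J1 fixed by 4)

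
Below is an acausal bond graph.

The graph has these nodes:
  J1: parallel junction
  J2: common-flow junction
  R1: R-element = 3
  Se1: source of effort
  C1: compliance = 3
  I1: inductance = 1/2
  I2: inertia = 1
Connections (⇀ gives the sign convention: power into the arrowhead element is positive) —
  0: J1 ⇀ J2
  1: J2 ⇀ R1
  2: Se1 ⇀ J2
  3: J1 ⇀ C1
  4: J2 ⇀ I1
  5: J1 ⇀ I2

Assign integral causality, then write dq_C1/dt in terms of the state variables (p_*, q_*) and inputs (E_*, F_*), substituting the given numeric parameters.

bond 2 |J2  (Se1 (Se) sets effort on bond)
bond 3 |J1  (C1: C, integral causality)
bond 0 |J2  (0-jn J1 has e-setter on 3)
bond 5 |I2  (J1: bond 3 brought effort, rest push out)
bond 4 |I1  (I1 outputs flow p/I1)
bond 1 |J2  (1-jn J2 has f-setter on 4)

dq_C1/dt = -2*p_I1 - p_I2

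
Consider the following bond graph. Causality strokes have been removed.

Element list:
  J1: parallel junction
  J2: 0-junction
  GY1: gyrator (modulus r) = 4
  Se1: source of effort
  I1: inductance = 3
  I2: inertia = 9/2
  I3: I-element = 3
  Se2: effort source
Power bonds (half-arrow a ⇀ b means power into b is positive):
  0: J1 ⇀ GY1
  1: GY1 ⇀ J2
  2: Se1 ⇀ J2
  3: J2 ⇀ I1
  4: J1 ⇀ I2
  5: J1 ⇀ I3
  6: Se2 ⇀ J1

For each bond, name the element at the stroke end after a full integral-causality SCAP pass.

b0 stroke→GY1
b1 stroke→GY1
b2 stroke→J2
b3 stroke→I1
b4 stroke→I2
b5 stroke→I3
b6 stroke→J1

#2 →J2  (Se1: effort source, stroke at far end)
#6 →J1  (Se2: effort source, stroke at far end)
#0 →GY1  (0-jn J1 has e-setter on 6)
#4 →I2  (J1: bond 6 brought effort, rest push out)
#5 →I3  (common-e at J1 fixed by 6)
#1 →GY1  (0-jn J2 has e-setter on 2)
#3 →I1  (0-jn J2 has e-setter on 2)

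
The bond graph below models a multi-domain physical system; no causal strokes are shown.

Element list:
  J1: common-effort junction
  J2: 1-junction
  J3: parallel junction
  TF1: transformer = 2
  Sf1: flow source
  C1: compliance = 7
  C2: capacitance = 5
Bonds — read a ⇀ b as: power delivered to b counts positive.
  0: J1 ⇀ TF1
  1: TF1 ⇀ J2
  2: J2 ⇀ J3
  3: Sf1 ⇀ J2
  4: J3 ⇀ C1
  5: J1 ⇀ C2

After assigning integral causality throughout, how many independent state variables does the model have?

β3 stroke→Sf1  (source Sf1 imposes f)
β1 stroke→J2  (J2 flow already set via bond 3)
β2 stroke→J2  (J2 flow already set via bond 3)
β4 stroke→J3  (J3: last free bond brings effort in)
β0 stroke→TF1  (TF1: transformer flips bond 1)
β5 stroke→J1  (J1 needs exactly one e-in)

2  (C1, C2 all integral)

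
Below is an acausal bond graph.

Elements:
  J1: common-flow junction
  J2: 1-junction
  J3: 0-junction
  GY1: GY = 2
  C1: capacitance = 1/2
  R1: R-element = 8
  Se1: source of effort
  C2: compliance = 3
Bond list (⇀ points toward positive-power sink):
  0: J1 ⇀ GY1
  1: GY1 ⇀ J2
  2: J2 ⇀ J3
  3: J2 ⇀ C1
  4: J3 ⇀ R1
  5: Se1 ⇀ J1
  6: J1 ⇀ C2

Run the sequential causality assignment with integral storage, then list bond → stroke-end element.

bond 0 stroke→GY1
bond 1 stroke→GY1
bond 2 stroke→J2
bond 3 stroke→J2
bond 4 stroke→J3
bond 5 stroke→J1
bond 6 stroke→J1

β5 →J1  (source Se1 imposes e)
β3 →J2  (C1: C, integral causality)
β6 →J1  (C2: C, integral causality)
β0 →GY1  (only one flow-in slot at J1)
β1 →GY1  (through GY1, causality inverts; strokes same side of GY1)
β2 →J2  (common-f at J2 fixed by 1)
β4 →J3  (closing 0-jn rule on J3)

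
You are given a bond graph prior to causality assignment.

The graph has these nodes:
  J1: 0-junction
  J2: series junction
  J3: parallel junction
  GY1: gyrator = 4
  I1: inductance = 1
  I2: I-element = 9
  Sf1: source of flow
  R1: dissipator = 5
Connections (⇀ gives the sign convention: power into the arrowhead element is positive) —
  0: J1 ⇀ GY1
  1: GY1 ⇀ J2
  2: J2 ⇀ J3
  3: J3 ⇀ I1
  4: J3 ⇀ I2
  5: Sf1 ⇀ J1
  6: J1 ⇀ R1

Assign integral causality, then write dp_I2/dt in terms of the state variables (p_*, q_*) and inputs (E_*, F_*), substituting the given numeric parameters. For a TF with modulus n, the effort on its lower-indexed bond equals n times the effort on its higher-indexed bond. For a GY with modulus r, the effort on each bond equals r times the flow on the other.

dp_I2/dt = 4*F_Sf1 - 16*p_I1/5 - 16*p_I2/45

b5 stroke at Sf1  (source Sf1 imposes f)
b3 stroke at I1  (I1 integral (f out))
b4 stroke at I2  (I2 outputs flow p/I2)
b2 stroke at J3  (only one effort-in slot at J3)
b1 stroke at J2  (J2 flow already set via bond 2)
b0 stroke at J1  (through GY1, causality inverts; strokes same side of GY1)
b6 stroke at R1  (J1: bond 0 brought effort, rest push out)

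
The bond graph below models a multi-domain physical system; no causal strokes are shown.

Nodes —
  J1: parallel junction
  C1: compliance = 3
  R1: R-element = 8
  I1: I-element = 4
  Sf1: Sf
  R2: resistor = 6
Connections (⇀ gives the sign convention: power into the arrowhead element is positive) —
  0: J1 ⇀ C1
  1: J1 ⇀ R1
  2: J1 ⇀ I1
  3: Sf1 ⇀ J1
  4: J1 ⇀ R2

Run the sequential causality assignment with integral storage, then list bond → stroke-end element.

bond 0 →J1
bond 1 →R1
bond 2 →I1
bond 3 →Sf1
bond 4 →R2

bond 3 stroke→Sf1  (Sf1 fixes flow; stroke at Sf1)
bond 0 stroke→J1  (C1 integral (e out))
bond 1 stroke→R1  (0-jn J1 has e-setter on 0)
bond 2 stroke→I1  (J1 effort already set via bond 0)
bond 4 stroke→R2  (common-e at J1 fixed by 0)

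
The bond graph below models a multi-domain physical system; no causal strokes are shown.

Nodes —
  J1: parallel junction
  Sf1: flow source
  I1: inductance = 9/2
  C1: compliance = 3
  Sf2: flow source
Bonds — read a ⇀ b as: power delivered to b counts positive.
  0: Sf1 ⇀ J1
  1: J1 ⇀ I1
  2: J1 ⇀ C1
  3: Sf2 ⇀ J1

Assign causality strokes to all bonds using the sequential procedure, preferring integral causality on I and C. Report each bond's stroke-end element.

β0 |Sf1  (Sf1 fixes flow; stroke at Sf1)
β3 |Sf2  (source Sf2 imposes f)
β1 |I1  (I1: I, integral causality)
β2 |J1  (only one effort-in slot at J1)

#0 stroke at Sf1
#1 stroke at I1
#2 stroke at J1
#3 stroke at Sf2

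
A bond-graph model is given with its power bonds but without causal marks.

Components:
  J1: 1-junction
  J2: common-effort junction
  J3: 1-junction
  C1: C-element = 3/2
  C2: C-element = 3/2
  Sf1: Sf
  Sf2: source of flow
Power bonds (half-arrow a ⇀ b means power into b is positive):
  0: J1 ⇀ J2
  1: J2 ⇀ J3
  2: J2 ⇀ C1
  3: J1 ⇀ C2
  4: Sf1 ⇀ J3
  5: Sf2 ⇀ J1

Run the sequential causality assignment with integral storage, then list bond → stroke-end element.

bond 4 |Sf1  (Sf1 fixes flow; stroke at Sf1)
bond 5 |Sf2  (Sf2: flow source, stroke at near end)
bond 0 |J1  (common-f at J1 fixed by 5)
bond 3 |J1  (J1: bond 5 brought flow, rest push out)
bond 1 |J3  (J3 flow already set via bond 4)
bond 2 |J2  (J2 needs exactly one e-in)

b0 |J1
b1 |J3
b2 |J2
b3 |J1
b4 |Sf1
b5 |Sf2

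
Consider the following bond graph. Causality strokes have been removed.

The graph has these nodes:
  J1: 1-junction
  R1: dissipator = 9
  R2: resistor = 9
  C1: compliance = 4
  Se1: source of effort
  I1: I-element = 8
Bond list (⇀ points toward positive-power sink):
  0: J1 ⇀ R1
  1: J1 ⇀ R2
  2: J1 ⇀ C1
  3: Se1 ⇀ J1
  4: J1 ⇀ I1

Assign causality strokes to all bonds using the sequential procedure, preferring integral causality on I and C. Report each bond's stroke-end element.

bond 0 |J1
bond 1 |J1
bond 2 |J1
bond 3 |J1
bond 4 |I1

β3 |J1  (Se1 fixes effort; stroke away)
β2 |J1  (C1 integral (e out))
β4 |I1  (I1 outputs flow p/I1)
β0 |J1  (J1 flow already set via bond 4)
β1 |J1  (1-jn J1 has f-setter on 4)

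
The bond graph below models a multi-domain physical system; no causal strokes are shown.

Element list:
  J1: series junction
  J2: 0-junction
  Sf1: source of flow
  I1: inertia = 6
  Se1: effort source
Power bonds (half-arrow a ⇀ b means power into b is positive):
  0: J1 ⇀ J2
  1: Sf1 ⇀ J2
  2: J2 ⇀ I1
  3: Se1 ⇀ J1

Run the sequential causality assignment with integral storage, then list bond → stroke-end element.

β1 |Sf1  (Sf1 (Sf) sets flow on bond)
β3 |J1  (source Se1 imposes e)
β0 |J2  (J1 needs exactly one f-in)
β2 |I1  (J2 effort already set via bond 0)

bond 0 |J2
bond 1 |Sf1
bond 2 |I1
bond 3 |J1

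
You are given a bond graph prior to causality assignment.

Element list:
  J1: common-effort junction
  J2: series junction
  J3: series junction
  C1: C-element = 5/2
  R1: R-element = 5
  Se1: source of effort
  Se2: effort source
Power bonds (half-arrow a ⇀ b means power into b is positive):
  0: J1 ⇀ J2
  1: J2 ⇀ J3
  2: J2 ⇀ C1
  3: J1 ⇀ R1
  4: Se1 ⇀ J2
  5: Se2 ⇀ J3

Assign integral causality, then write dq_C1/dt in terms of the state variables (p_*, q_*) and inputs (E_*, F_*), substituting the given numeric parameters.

dq_C1/dt = E_Se1/5 + E_Se2/5 - 2*q_C1/25

b4 stroke→J2  (Se1 fixes effort; stroke away)
b5 stroke→J3  (Se2 (Se) sets effort on bond)
b1 stroke→J2  (only one flow-in slot at J3)
b2 stroke→J2  (C1 outputs effort q/C1)
b0 stroke→J1  (only one flow-in slot at J2)
b3 stroke→R1  (common-e at J1 fixed by 0)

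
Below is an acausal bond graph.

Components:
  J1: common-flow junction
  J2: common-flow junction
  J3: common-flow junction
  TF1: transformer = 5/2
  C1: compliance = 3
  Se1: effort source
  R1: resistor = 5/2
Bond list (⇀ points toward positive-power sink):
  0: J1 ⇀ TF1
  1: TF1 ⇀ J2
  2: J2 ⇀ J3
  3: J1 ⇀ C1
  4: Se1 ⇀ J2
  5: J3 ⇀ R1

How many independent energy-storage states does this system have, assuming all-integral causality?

1  (C1 all integral)

bond 4 |J2  (source Se1 imposes e)
bond 3 |J1  (C1 outputs effort q/C1)
bond 0 |TF1  (closing 1-jn rule on J1)
bond 1 |J2  (through TF1, causality passes straight; one stroke at TF1)
bond 2 |J3  (only one flow-in slot at J2)
bond 5 |R1  (J3: last free bond brings flow in)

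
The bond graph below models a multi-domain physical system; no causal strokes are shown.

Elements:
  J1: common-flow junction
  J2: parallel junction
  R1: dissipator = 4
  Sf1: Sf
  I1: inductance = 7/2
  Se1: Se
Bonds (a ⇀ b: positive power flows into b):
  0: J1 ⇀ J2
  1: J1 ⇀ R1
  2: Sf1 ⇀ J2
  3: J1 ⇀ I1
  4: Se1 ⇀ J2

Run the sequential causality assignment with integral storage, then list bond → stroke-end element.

#2 |Sf1  (Sf1 (Sf) sets flow on bond)
#4 |J2  (source Se1 imposes e)
#0 |J1  (common-e at J2 fixed by 4)
#3 |I1  (prefer integral on I1)
#1 |J1  (J1 flow already set via bond 3)

b0 stroke at J1
b1 stroke at J1
b2 stroke at Sf1
b3 stroke at I1
b4 stroke at J2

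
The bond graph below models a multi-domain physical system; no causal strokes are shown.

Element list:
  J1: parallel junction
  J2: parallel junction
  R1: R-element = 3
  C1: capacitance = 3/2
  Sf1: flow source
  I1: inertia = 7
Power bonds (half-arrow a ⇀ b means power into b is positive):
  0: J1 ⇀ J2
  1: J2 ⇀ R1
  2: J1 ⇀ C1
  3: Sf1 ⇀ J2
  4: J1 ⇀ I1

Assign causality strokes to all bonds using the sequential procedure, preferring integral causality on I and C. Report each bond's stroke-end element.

b0 |J2
b1 |R1
b2 |J1
b3 |Sf1
b4 |I1

bond 3 stroke at Sf1  (Sf1 fixes flow; stroke at Sf1)
bond 2 stroke at J1  (C1: C, integral causality)
bond 0 stroke at J2  (J1 effort already set via bond 2)
bond 4 stroke at I1  (J1: bond 2 brought effort, rest push out)
bond 1 stroke at R1  (J2 effort already set via bond 0)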